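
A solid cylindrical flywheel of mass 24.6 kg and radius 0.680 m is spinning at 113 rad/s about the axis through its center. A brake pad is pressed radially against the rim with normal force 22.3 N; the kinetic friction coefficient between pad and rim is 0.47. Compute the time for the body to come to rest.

I = ½MR² = (1/2)(24.6)(0.680)² = 5.688 kg·m².
Friction force f = μN = (0.47)(22.3) = 10.48 N at the rim; torque magnitude τ = fR = 7.127 N·m, opposing ω.
|α| = τ/I = 7.127/5.688 = 1.253 rad/s² (deceleration).
0 = ω₀ − |α|t ⇒ t = ω₀/|α| = 113/1.253 = 90.18 s.

t ≈ 90.2 s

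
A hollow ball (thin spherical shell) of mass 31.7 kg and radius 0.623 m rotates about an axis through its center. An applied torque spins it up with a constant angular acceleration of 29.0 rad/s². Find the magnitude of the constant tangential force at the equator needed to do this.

F ≈ 382 N

I = (2/3)MR² = (2/3)(31.7)(0.623)² = 8.202 kg·m².
The required torque is τ = Iα = (8.202)(29.00) = 237.9 N·m.
A tangential force at the equator gives τ = FR, so F = τ/R = 237.9/0.623 = 381.8 N.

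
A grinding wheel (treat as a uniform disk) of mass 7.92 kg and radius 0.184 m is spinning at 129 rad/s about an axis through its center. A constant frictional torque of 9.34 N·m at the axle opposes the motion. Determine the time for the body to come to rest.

I = ½MR² = (1/2)(7.92)(0.184)² = 0.1341 kg·m².
The net torque has magnitude 9.34 N·m, opposing ω.
|α| = τ/I = 9.340/0.1341 = 69.67 rad/s² (deceleration).
0 = ω₀ − |α|t ⇒ t = ω₀/|α| = 129/69.67 = 1.852 s.

t ≈ 1.85 s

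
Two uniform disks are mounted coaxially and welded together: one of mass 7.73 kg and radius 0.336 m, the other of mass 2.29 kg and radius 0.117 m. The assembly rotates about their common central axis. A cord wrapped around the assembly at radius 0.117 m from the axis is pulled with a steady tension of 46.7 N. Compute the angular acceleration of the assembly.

α ≈ 12.1 rad/s²

I = ½M₁R₁² + ½M₂R₂² = ½(7.73)(0.336)² + ½(2.29)(0.117)² = 0.4520 kg·m².
τ = F r = (46.7)(0.117) = 5.464 N·m.
α = τ/I = 5.464/0.4520 = 12.09 rad/s².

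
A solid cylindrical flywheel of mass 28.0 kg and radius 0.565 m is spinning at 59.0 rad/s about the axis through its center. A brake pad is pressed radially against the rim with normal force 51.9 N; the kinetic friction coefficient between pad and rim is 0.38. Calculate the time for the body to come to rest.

I = ½MR² = (1/2)(28.0)(0.565)² = 4.469 kg·m².
Friction force f = μN = (0.38)(51.9) = 19.72 N at the rim; torque magnitude τ = fR = 11.14 N·m, opposing ω.
|α| = τ/I = 11.14/4.469 = 2.493 rad/s² (deceleration).
0 = ω₀ − |α|t ⇒ t = ω₀/|α| = 59.0/2.493 = 23.66 s.

t ≈ 23.7 s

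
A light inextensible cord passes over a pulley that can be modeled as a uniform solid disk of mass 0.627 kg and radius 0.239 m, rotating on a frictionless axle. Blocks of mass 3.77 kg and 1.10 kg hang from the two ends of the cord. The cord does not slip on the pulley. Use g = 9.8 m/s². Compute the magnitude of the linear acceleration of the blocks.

a ≈ 5.05 m/s²

I = ½MR² = (1/2)(0.627)(0.239)² = 0.01791 kg·m².
Heavier block: m₁g − T₁ = m₁a. Lighter block: T₂ − m₂g = m₂a.
Pulley: (T₁ − T₂)R = Iα = I(a/R), so T₁ − T₂ = (I/R²)a = (1/2)M_p a = 0.3135·a.
Adding the three: (m₁ − m₂)g = (m₁ + m₂ + 0.3135)a, so a = (3.77 − 1.10)(9.8)/(3.77 + 1.10 + 0.3135) = 5.048 m/s².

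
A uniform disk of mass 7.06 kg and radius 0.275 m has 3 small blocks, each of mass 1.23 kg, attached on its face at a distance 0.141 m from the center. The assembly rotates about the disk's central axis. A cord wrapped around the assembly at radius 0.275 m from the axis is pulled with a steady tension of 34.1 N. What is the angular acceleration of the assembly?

α ≈ 27.6 rad/s²

I_disk = ½MR² = ½(7.06)(0.275)² = 0.2670 kg·m².
I_blocks = 3·m·r² = 3(1.23)(0.141)² = 0.07336 kg·m².
Total I = 0.3403 kg·m².
τ = F r = (34.1)(0.275) = 9.378 N·m.
α = τ/I = 9.378/0.3403 = 27.56 rad/s².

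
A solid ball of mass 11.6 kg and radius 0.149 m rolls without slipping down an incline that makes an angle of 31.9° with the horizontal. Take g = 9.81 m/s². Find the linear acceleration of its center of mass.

Translation along the incline: Mg sinθ − f = Ma.
Rotation about the center: fR = Iα with I = (2/5)MR². No-slip gives a = αR, so f = (I/R²)a = (2/5)M a.
Substituting: Mg sinθ = (1 + 0.4000)Ma, so a = g sinθ/(1 + 0.4000) = (9.81) sin 31.9° / 1.400 = 3.703 m/s².

a ≈ 3.70 m/s²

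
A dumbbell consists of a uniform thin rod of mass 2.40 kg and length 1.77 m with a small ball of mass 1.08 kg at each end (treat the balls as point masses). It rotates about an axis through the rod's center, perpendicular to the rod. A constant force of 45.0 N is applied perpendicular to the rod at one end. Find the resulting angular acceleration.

I_rod = (1/12)ML² = (1/12)(2.40)(1.77)² = 0.6266 kg·m².
I_balls = 2·m·(L/2)² = 2(1.08)(0.8850)² = 1.692 kg·m².
Total I = 2.318 kg·m².
τ = F·(L/2) = (45.0)(0.885) = 39.83 N·m.
α = τ/I = 39.83/2.318 = 17.18 rad/s².

α ≈ 17.2 rad/s²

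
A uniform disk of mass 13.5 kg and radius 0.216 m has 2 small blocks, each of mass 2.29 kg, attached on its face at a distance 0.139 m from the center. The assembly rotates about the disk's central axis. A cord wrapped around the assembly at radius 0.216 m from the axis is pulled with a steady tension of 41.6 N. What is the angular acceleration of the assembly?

I_disk = ½MR² = ½(13.5)(0.216)² = 0.3149 kg·m².
I_blocks = 2·m·r² = 2(2.29)(0.139)² = 0.08849 kg·m².
Total I = 0.4034 kg·m².
τ = F r = (41.6)(0.216) = 8.986 N·m.
α = τ/I = 8.986/0.4034 = 22.27 rad/s².

α ≈ 22.3 rad/s²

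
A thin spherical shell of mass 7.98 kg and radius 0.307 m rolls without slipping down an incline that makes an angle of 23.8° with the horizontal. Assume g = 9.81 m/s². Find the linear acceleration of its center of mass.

Translation along the incline: Mg sinθ − f = Ma.
Rotation about the center: fR = Iα with I = (2/3)MR². No-slip gives a = αR, so f = (I/R²)a = (2/3)M a.
Substituting: Mg sinθ = (1 + 0.6667)Ma, so a = g sinθ/(1 + 0.6667) = (9.81) sin 23.8° / 1.667 = 2.375 m/s².

a ≈ 2.38 m/s²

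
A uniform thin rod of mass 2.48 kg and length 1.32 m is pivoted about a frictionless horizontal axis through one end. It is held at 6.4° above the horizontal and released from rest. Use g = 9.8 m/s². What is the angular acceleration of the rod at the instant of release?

About the pivot, I = (1/3)ML² = (1/3)(2.48)(1.32)² = 1.440 kg·m².
The weight acts at the center, a distance L/2 = 0.6600 m from the pivot; τ = Mg(L/2) cos 6.4° = 15.94 N·m.
α = τ/I = 15.94/1.440 = 11.07 rad/s².

α ≈ 11.1 rad/s²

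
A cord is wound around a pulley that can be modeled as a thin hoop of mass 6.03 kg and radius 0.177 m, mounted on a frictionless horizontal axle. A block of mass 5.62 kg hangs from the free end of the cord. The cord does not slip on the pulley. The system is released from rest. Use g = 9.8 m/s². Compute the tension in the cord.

I = MR² = (6.03)(0.177)² = 0.1889 kg·m².
Block: mg − T = ma. Pulley: TR = Iα. No-slip: a = αR, so T = (I/R²)a = 6.030·a.
Then mg = (m + 6.030)a, so a = (5.62)(9.8)/(5.62 + 6.030) = 4.728 m/s².
T = 6.030·a = 28.51 N.

T ≈ 28.5 N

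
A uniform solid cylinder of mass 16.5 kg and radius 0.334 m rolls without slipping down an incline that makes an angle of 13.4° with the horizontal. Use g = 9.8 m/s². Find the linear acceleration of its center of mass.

Translation along the incline: Mg sinθ − f = Ma.
Rotation about the center: fR = Iα with I = ½MR². No-slip gives a = αR, so f = (I/R²)a = (1/2)M a.
Substituting: Mg sinθ = (1 + 0.5000)Ma, so a = g sinθ/(1 + 0.5000) = (9.8) sin 13.4° / 1.500 = 1.514 m/s².

a ≈ 1.51 m/s²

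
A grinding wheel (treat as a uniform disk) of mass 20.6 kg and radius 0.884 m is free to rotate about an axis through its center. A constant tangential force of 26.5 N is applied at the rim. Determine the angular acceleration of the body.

I = ½MR² = (1/2)(20.6)(0.884)² = 8.049 kg·m².
τ = F R = (26.5)(0.884) = 23.43 N·m.
Newton's second law for rotation, τ = Iα, gives α = τ/I = 23.43/8.049 = 2.910 rad/s².

α ≈ 2.91 rad/s²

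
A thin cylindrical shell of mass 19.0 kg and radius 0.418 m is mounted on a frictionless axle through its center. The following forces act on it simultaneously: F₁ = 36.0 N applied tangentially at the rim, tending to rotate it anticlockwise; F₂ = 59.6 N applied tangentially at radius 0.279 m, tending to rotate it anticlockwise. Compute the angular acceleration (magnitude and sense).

α ≈ 9.54 rad/s², anticlockwise

I = MR² = (19.0)(0.418)² = 3.320 kg·m².
Taking anticlockwise as positive: τ₁ = +(36.0)(0.418) = +15.05 N·m; τ₂ = +(59.6)(0.279) = +16.63 N·m.
Net torque τ = 31.68 N·m.
α = τ/I = 31.68/3.320 = 9.542 rad/s².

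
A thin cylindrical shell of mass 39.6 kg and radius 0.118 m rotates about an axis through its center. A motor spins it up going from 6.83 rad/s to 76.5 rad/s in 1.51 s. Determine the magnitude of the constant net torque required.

I = MR² = (39.6)(0.118)² = 0.5514 kg·m².
α = Δω/Δt = (76.5 − 6.83)/1.51 = 46.14 rad/s².
τ = Iα = (0.5514)(46.14) = 25.44 N·m.

τ ≈ 25.4 N·m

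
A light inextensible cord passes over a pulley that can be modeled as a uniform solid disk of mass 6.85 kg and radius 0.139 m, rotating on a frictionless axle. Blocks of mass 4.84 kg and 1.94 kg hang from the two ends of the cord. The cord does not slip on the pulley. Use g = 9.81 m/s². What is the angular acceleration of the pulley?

I = ½MR² = (1/2)(6.85)(0.139)² = 0.06617 kg·m².
Heavier block: m₁g − T₁ = m₁a. Lighter block: T₂ − m₂g = m₂a.
Pulley: (T₁ − T₂)R = Iα = I(a/R), so T₁ − T₂ = (I/R²)a = (1/2)M_p a = 3.425·a.
Adding the three: (m₁ − m₂)g = (m₁ + m₂ + 3.425)a, so a = (4.84 − 1.94)(9.81)/(4.84 + 1.94 + 3.425) = 2.788 m/s².
α = a/R = 2.788/0.139 = 20.06 rad/s².

α ≈ 20.1 rad/s²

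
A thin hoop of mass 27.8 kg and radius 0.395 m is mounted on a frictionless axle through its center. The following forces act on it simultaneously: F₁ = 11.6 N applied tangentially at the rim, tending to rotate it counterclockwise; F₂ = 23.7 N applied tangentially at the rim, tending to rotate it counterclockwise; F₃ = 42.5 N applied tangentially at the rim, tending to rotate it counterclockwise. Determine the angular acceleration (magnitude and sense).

α ≈ 7.08 rad/s², counterclockwise

I = MR² = (27.8)(0.395)² = 4.337 kg·m².
Taking counterclockwise as positive: τ₁ = +(11.6)(0.395) = +4.582 N·m; τ₂ = +(23.7)(0.395) = +9.361 N·m; τ₃ = +(42.5)(0.395) = +16.79 N·m.
Net torque τ = 30.73 N·m.
α = τ/I = 30.73/4.337 = 7.085 rad/s².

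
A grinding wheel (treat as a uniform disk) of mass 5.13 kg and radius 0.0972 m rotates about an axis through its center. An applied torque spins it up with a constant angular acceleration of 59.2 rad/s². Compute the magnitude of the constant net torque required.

τ ≈ 1.43 N·m

I = ½MR² = (1/2)(5.13)(0.0972)² = 0.02423 kg·m².
τ = Iα = (0.02423)(59.20) = 1.435 N·m.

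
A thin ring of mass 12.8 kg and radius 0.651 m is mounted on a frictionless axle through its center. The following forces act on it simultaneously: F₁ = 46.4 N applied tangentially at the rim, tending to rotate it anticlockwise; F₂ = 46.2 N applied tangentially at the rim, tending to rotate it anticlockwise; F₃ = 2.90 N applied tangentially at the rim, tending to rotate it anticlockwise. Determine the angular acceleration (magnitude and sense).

I = MR² = (12.8)(0.651)² = 5.425 kg·m².
Taking anticlockwise as positive: τ₁ = +(46.4)(0.651) = +30.21 N·m; τ₂ = +(46.2)(0.651) = +30.08 N·m; τ₃ = +(2.90)(0.651) = +1.888 N·m.
Net torque τ = 62.17 N·m.
α = τ/I = 62.17/5.425 = 11.46 rad/s².

α ≈ 11.5 rad/s², anticlockwise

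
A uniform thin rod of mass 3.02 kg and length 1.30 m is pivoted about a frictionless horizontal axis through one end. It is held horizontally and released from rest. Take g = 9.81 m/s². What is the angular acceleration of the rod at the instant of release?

About the pivot, I = (1/3)ML² = (1/3)(3.02)(1.30)² = 1.701 kg·m².
The weight acts at the center, a distance L/2 = 0.6500 m from the pivot; τ = Mg(L/2) = 19.26 N·m.
α = τ/I = 19.26/1.701 = 11.32 rad/s².

α ≈ 11.3 rad/s²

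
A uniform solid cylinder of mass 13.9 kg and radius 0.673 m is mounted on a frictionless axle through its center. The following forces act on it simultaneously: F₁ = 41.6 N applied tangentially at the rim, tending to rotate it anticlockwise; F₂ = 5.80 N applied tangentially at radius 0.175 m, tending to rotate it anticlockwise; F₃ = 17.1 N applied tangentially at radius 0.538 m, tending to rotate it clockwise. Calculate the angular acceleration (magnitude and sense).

α ≈ 6.29 rad/s², anticlockwise

I = ½MR² = (1/2)(13.9)(0.673)² = 3.148 kg·m².
Taking anticlockwise as positive: τ₁ = +(41.6)(0.673) = +28.00 N·m; τ₂ = +(5.80)(0.175) = +1.015 N·m; τ₃ = −(17.1)(0.538) = −9.200 N·m.
Net torque τ = 19.81 N·m.
α = τ/I = 19.81/3.148 = 6.294 rad/s².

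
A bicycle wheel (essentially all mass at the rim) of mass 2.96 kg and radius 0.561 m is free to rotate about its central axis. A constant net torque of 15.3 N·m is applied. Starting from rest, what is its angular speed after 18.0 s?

I = MR² = (2.96)(0.561)² = 0.9316 kg·m².
α = τ/I = 15.3/0.9316 = 16.42 rad/s².
ω = ω₀ + αt = 0 + (16.42)(18.0) = 295.6 rad/s.

ω ≈ 296 rad/s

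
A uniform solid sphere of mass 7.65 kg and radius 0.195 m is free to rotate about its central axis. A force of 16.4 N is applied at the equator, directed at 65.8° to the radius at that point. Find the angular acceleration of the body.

I = (2/5)MR² = (2/5)(7.65)(0.195)² = 0.1164 kg·m².
Only the tangential component produces torque: τ = F R sinθ = (16.4)(0.195) sin 65.8° = 2.917 N·m.
Newton's second law for rotation, τ = Iα, gives α = τ/I = 2.917/0.1164 = 25.07 rad/s².

α ≈ 25.1 rad/s²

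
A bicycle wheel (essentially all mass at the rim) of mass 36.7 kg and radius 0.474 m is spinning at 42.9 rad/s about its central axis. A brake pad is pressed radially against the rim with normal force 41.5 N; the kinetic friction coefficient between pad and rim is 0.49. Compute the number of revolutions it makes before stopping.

≈ 125 revolutions

I = MR² = (36.7)(0.474)² = 8.246 kg·m².
Friction force f = μN = (0.49)(41.5) = 20.34 N at the rim; torque magnitude τ = fR = 9.639 N·m, opposing ω.
|α| = τ/I = 9.639/8.246 = 1.169 rad/s² (deceleration).
ω² = ω₀² − 2|α|θ with ω = 0 ⇒ θ = ω₀²/(2|α|) = 787.2 rad = 125.3 rev.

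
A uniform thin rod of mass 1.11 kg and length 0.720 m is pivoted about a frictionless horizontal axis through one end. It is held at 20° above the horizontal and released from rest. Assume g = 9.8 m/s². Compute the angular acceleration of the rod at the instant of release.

About the pivot, I = (1/3)ML² = (1/3)(1.11)(0.720)² = 0.1918 kg·m².
The weight acts at the center, a distance L/2 = 0.3600 m from the pivot; τ = Mg(L/2) cos 20° = 3.680 N·m.
α = τ/I = 3.680/0.1918 = 19.19 rad/s².
(Equivalently α = (3g/(2L)) cos 20° = 19.19 rad/s².)

α ≈ 19.2 rad/s²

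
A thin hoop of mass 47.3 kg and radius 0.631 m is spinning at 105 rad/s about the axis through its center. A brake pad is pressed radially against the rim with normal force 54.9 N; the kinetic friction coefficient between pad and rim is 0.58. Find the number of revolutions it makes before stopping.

I = MR² = (47.3)(0.631)² = 18.83 kg·m².
Friction force f = μN = (0.58)(54.9) = 31.84 N at the rim; torque magnitude τ = fR = 20.09 N·m, opposing ω.
|α| = τ/I = 20.09/18.83 = 1.067 rad/s² (deceleration).
ω² = ω₀² − 2|α|θ with ω = 0 ⇒ θ = ω₀²/(2|α|) = 5167 rad = 822.4 rev.

≈ 822 revolutions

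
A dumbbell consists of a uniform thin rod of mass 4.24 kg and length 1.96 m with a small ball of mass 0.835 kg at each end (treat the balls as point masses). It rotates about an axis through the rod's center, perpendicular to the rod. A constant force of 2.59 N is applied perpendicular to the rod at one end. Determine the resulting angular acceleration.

α ≈ 0.857 rad/s²

I_rod = (1/12)ML² = (1/12)(4.24)(1.96)² = 1.357 kg·m².
I_balls = 2·m·(L/2)² = 2(0.835)(0.9800)² = 1.604 kg·m².
Total I = 2.961 kg·m².
τ = F·(L/2) = (2.59)(0.980) = 2.538 N·m.
α = τ/I = 2.538/2.961 = 0.8571 rad/s².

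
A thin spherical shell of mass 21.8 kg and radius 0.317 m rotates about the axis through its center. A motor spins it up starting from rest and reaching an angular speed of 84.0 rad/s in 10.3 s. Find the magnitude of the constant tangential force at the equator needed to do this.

F ≈ 37.6 N

I = (2/3)MR² = (2/3)(21.8)(0.317)² = 1.460 kg·m².
α = Δω/Δt = (84.0 − 0)/10.3 = 8.155 rad/s².
The required torque is τ = Iα = (1.460)(8.155) = 11.91 N·m.
A tangential force at the equator gives τ = FR, so F = τ/R = 11.91/0.317 = 37.57 N.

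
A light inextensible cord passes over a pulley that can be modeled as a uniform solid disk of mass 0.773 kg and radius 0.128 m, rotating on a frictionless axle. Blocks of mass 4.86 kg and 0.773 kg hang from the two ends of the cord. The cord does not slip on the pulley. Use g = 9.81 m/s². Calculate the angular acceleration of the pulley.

α ≈ 52.0 rad/s²

I = ½MR² = (1/2)(0.773)(0.128)² = 0.006332 kg·m².
Heavier block: m₁g − T₁ = m₁a. Lighter block: T₂ − m₂g = m₂a.
Pulley: (T₁ − T₂)R = Iα = I(a/R), so T₁ − T₂ = (I/R²)a = (1/2)M_p a = 0.3865·a.
Adding the three: (m₁ − m₂)g = (m₁ + m₂ + 0.3865)a, so a = (4.86 − 0.773)(9.81)/(4.86 + 0.773 + 0.3865) = 6.661 m/s².
α = a/R = 6.661/0.128 = 52.04 rad/s².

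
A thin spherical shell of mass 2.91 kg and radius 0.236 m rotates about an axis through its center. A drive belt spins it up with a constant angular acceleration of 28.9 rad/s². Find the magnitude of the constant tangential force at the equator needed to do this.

I = (2/3)MR² = (2/3)(2.91)(0.236)² = 0.1081 kg·m².
The required torque is τ = Iα = (0.1081)(28.90) = 3.123 N·m.
A tangential force at the equator gives τ = FR, so F = τ/R = 3.123/0.236 = 13.23 N.

F ≈ 13.2 N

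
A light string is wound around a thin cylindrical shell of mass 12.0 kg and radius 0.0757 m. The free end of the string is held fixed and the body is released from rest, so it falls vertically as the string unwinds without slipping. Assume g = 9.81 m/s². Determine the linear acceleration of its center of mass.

Translation: Mg − T = Ma. Rotation about the center: TR = Iα with I = MR².
With a = αR: T = (I/R²)a = M a, so Mg = (1 + 1.000)Ma.
a = g/(1 + 1.000) = 9.81/2.000 = 4.905 m/s².

a ≈ 4.91 m/s²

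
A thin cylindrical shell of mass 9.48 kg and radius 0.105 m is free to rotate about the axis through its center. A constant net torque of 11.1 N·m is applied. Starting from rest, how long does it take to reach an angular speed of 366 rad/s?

t ≈ 3.45 s

I = MR² = (9.48)(0.105)² = 0.1045 kg·m².
α = τ/I = 11.1/0.1045 = 106.2 rad/s².
ω = αt ⇒ t = ω/α = 366/106.2 = 3.446 s.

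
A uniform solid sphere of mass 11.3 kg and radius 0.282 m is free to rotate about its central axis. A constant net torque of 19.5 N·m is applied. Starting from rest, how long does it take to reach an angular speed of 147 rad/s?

t ≈ 2.71 s

I = (2/5)MR² = (2/5)(11.3)(0.282)² = 0.3594 kg·m².
α = τ/I = 19.5/0.3594 = 54.25 rad/s².
ω = αt ⇒ t = ω/α = 147/54.25 = 2.710 s.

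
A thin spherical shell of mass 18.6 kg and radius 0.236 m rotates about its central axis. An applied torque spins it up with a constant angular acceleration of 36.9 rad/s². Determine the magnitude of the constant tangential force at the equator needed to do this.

F ≈ 108 N

I = (2/3)MR² = (2/3)(18.6)(0.236)² = 0.6906 kg·m².
The required torque is τ = Iα = (0.6906)(36.90) = 25.48 N·m.
A tangential force at the equator gives τ = FR, so F = τ/R = 25.48/0.236 = 108.0 N.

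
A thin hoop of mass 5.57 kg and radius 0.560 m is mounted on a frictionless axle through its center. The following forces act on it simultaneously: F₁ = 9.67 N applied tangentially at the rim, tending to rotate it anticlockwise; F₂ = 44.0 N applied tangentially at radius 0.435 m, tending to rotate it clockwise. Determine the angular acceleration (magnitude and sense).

I = MR² = (5.57)(0.560)² = 1.747 kg·m².
Taking anticlockwise as positive: τ₁ = +(9.67)(0.560) = +5.415 N·m; τ₂ = −(44.0)(0.435) = −19.14 N·m.
Net torque τ = -13.72 N·m.
α = τ/I = -13.72/1.747 = -7.857 rad/s².

α ≈ 7.86 rad/s², clockwise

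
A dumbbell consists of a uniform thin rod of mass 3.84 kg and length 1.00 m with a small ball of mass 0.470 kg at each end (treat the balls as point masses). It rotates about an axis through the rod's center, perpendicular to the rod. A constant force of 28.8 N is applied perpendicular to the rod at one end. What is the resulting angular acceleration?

α ≈ 25.9 rad/s²

I_rod = (1/12)ML² = (1/12)(3.84)(1.00)² = 0.3200 kg·m².
I_balls = 2·m·(L/2)² = 2(0.470)(0.5000)² = 0.2350 kg·m².
Total I = 0.5550 kg·m².
τ = F·(L/2) = (28.8)(0.500) = 14.40 N·m.
α = τ/I = 14.40/0.5550 = 25.95 rad/s².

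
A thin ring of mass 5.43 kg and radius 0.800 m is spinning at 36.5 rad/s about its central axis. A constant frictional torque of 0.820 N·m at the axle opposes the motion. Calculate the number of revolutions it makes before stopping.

≈ 449 revolutions

I = MR² = (5.43)(0.800)² = 3.475 kg·m².
The net torque has magnitude 0.820 N·m, opposing ω.
|α| = τ/I = 0.8200/3.475 = 0.2360 rad/s² (deceleration).
ω² = ω₀² − 2|α|θ with ω = 0 ⇒ θ = ω₀²/(2|α|) = 2823 rad = 449.3 rev.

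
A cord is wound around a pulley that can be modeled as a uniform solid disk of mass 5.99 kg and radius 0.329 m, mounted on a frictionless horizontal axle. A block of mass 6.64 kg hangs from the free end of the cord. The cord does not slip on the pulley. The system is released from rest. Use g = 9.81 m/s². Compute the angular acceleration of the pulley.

α ≈ 20.5 rad/s²

I = ½MR² = (1/2)(5.99)(0.329)² = 0.3242 kg·m².
Block: mg − T = ma. Pulley: TR = Iα. No-slip: a = αR, so T = (I/R²)a = 2.995·a.
Then mg = (m + 2.995)a, so a = (6.64)(9.81)/(6.64 + 2.995) = 6.761 m/s².
α = a/R = 6.761/0.329 = 20.55 rad/s².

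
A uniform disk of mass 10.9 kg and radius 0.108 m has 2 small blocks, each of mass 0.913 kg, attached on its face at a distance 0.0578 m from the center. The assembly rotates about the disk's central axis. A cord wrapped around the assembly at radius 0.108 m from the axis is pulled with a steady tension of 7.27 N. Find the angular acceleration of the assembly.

α ≈ 11.3 rad/s²

I_disk = ½MR² = ½(10.9)(0.108)² = 0.06357 kg·m².
I_blocks = 2·m·r² = 2(0.913)(0.0578)² = 0.006100 kg·m².
Total I = 0.06967 kg·m².
τ = F r = (7.27)(0.108) = 0.7852 N·m.
α = τ/I = 0.7852/0.06967 = 11.27 rad/s².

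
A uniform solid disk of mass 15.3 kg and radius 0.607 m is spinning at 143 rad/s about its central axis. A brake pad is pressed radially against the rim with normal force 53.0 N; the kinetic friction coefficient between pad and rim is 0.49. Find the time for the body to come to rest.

t ≈ 25.6 s

I = ½MR² = (1/2)(15.3)(0.607)² = 2.819 kg·m².
Friction force f = μN = (0.49)(53.0) = 25.97 N at the rim; torque magnitude τ = fR = 15.76 N·m, opposing ω.
|α| = τ/I = 15.76/2.819 = 5.593 rad/s² (deceleration).
0 = ω₀ − |α|t ⇒ t = ω₀/|α| = 143/5.593 = 25.57 s.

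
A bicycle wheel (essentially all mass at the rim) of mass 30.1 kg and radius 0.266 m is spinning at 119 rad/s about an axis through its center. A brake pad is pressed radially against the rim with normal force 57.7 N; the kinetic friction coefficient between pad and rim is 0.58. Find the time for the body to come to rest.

I = MR² = (30.1)(0.266)² = 2.130 kg·m².
Friction force f = μN = (0.58)(57.7) = 33.47 N at the rim; torque magnitude τ = fR = 8.902 N·m, opposing ω.
|α| = τ/I = 8.902/2.130 = 4.180 rad/s² (deceleration).
0 = ω₀ − |α|t ⇒ t = ω₀/|α| = 119/4.180 = 28.47 s.

t ≈ 28.5 s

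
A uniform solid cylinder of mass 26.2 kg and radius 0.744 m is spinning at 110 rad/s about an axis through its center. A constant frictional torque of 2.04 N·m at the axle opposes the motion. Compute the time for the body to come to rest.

I = ½MR² = (1/2)(26.2)(0.744)² = 7.251 kg·m².
The net torque has magnitude 2.04 N·m, opposing ω.
|α| = τ/I = 2.040/7.251 = 0.2813 rad/s² (deceleration).
0 = ω₀ − |α|t ⇒ t = ω₀/|α| = 110/0.2813 = 391.0 s.

t ≈ 391 s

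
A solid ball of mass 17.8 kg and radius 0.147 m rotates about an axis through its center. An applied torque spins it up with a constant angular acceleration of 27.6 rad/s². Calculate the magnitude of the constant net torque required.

τ ≈ 4.25 N·m

I = (2/5)MR² = (2/5)(17.8)(0.147)² = 0.1539 kg·m².
τ = Iα = (0.1539)(27.60) = 4.246 N·m.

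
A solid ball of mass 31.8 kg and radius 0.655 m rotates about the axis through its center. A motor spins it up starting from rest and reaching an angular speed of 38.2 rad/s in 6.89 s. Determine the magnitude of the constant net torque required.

τ ≈ 30.3 N·m

I = (2/5)MR² = (2/5)(31.8)(0.655)² = 5.457 kg·m².
α = Δω/Δt = (38.2 − 0)/6.89 = 5.544 rad/s².
τ = Iα = (5.457)(5.544) = 30.26 N·m.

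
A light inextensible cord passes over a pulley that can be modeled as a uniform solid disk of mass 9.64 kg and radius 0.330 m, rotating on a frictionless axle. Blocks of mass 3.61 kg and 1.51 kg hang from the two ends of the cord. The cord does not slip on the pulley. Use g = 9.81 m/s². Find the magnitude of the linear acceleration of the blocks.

I = ½MR² = (1/2)(9.64)(0.330)² = 0.5249 kg·m².
Heavier block: m₁g − T₁ = m₁a. Lighter block: T₂ − m₂g = m₂a.
Pulley: (T₁ − T₂)R = Iα = I(a/R), so T₁ − T₂ = (I/R²)a = (1/2)M_p a = 4.820·a.
Adding the three: (m₁ − m₂)g = (m₁ + m₂ + 4.820)a, so a = (3.61 − 1.51)(9.81)/(3.61 + 1.51 + 4.820) = 2.073 m/s².

a ≈ 2.07 m/s²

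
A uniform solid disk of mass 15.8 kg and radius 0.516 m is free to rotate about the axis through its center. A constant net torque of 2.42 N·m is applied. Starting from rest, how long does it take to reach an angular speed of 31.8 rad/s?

t ≈ 27.6 s

I = ½MR² = (1/2)(15.8)(0.516)² = 2.103 kg·m².
α = τ/I = 2.42/2.103 = 1.151 rad/s².
ω = αt ⇒ t = ω/α = 31.8/1.151 = 27.64 s.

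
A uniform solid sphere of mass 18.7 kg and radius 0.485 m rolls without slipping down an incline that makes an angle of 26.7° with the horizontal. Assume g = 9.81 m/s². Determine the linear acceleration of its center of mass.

Translation along the incline: Mg sinθ − f = Ma.
Rotation about the center: fR = Iα with I = (2/5)MR². No-slip gives a = αR, so f = (I/R²)a = (2/5)M a.
Substituting: Mg sinθ = (1 + 0.4000)Ma, so a = g sinθ/(1 + 0.4000) = (9.81) sin 26.7° / 1.400 = 3.148 m/s².

a ≈ 3.15 m/s²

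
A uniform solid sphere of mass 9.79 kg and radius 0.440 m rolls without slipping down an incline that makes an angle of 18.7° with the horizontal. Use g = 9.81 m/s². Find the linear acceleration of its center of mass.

Translation along the incline: Mg sinθ − f = Ma.
Rotation about the center: fR = Iα with I = (2/5)MR². No-slip gives a = αR, so f = (I/R²)a = (2/5)M a.
Substituting: Mg sinθ = (1 + 0.4000)Ma, so a = g sinθ/(1 + 0.4000) = (9.81) sin 18.7° / 1.400 = 2.247 m/s².

a ≈ 2.25 m/s²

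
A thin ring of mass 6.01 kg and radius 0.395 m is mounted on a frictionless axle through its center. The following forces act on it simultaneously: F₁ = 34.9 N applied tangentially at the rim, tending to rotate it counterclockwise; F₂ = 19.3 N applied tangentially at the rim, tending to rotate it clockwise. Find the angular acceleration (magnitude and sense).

α ≈ 6.57 rad/s², counterclockwise

I = MR² = (6.01)(0.395)² = 0.9377 kg·m².
Taking counterclockwise as positive: τ₁ = +(34.9)(0.395) = +13.79 N·m; τ₂ = −(19.3)(0.395) = −7.624 N·m.
Net torque τ = 6.162 N·m.
α = τ/I = 6.162/0.9377 = 6.571 rad/s².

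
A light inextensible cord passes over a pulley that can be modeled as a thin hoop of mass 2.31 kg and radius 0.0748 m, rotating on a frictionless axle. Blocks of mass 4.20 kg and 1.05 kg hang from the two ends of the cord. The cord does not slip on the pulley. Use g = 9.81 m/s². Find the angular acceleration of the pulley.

I = MR² = (2.31)(0.0748)² = 0.01292 kg·m².
Heavier block: m₁g − T₁ = m₁a. Lighter block: T₂ − m₂g = m₂a.
Pulley: (T₁ − T₂)R = Iα = I(a/R), so T₁ − T₂ = (I/R²)a = 1·M_p a = 2.310·a.
Adding the three: (m₁ − m₂)g = (m₁ + m₂ + 2.310)a, so a = (4.20 − 1.05)(9.81)/(4.20 + 1.05 + 2.310) = 4.088 m/s².
α = a/R = 4.088/0.0748 = 54.65 rad/s².

α ≈ 54.6 rad/s²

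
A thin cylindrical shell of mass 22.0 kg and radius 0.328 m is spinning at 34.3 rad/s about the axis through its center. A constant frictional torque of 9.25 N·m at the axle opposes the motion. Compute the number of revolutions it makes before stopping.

≈ 24.0 revolutions

I = MR² = (22.0)(0.328)² = 2.367 kg·m².
The net torque has magnitude 9.25 N·m, opposing ω.
|α| = τ/I = 9.250/2.367 = 3.908 rad/s² (deceleration).
ω² = ω₀² − 2|α|θ with ω = 0 ⇒ θ = ω₀²/(2|α|) = 150.5 rad = 23.96 rev.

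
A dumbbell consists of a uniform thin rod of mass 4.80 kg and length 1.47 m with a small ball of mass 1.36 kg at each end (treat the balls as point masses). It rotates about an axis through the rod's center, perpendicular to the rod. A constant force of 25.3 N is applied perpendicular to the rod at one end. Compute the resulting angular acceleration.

α ≈ 7.97 rad/s²

I_rod = (1/12)ML² = (1/12)(4.80)(1.47)² = 0.8644 kg·m².
I_balls = 2·m·(L/2)² = 2(1.36)(0.7350)² = 1.469 kg·m².
Total I = 2.334 kg·m².
τ = F·(L/2) = (25.3)(0.735) = 18.60 N·m.
α = τ/I = 18.60/2.334 = 7.968 rad/s².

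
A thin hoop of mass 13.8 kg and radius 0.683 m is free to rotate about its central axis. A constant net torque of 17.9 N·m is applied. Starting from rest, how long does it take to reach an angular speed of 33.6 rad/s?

I = MR² = (13.8)(0.683)² = 6.438 kg·m².
α = τ/I = 17.9/6.438 = 2.781 rad/s².
ω = αt ⇒ t = ω/α = 33.6/2.781 = 12.08 s.

t ≈ 12.1 s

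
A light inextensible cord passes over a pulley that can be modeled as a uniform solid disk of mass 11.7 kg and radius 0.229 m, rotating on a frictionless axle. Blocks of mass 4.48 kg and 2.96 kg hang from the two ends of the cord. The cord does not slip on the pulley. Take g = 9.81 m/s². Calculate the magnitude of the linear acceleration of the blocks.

I = ½MR² = (1/2)(11.7)(0.229)² = 0.3068 kg·m².
Heavier block: m₁g − T₁ = m₁a. Lighter block: T₂ − m₂g = m₂a.
Pulley: (T₁ − T₂)R = Iα = I(a/R), so T₁ − T₂ = (I/R²)a = (1/2)M_p a = 5.850·a.
Adding the three: (m₁ − m₂)g = (m₁ + m₂ + 5.850)a, so a = (4.48 − 2.96)(9.81)/(4.48 + 2.96 + 5.850) = 1.122 m/s².

a ≈ 1.12 m/s²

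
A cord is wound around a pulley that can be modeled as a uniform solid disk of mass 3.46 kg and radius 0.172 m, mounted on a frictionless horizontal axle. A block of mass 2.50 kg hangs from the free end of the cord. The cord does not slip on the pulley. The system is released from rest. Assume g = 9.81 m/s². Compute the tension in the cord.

I = ½MR² = (1/2)(3.46)(0.172)² = 0.05118 kg·m².
Block: mg − T = ma. Pulley: TR = Iα. No-slip: a = αR, so T = (I/R²)a = 1.730·a.
Then mg = (m + 1.730)a, so a = (2.50)(9.81)/(2.50 + 1.730) = 5.798 m/s².
T = 1.730·a = 10.03 N.

T ≈ 10.0 N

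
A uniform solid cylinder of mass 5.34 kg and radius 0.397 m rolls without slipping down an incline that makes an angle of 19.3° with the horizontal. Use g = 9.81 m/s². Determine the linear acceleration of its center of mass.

Translation along the incline: Mg sinθ − f = Ma.
Rotation about the center: fR = Iα with I = ½MR². No-slip gives a = αR, so f = (I/R²)a = (1/2)M a.
Substituting: Mg sinθ = (1 + 0.5000)Ma, so a = g sinθ/(1 + 0.5000) = (9.81) sin 19.3° / 1.500 = 2.162 m/s².

a ≈ 2.16 m/s²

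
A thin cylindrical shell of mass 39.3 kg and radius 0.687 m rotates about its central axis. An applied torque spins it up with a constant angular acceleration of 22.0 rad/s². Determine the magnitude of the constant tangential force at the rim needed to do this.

I = MR² = (39.3)(0.687)² = 18.55 kg·m².
The required torque is τ = Iα = (18.55)(22.00) = 408.1 N·m.
A tangential force at the rim gives τ = FR, so F = τ/R = 408.1/0.687 = 594.0 N.

F ≈ 594 N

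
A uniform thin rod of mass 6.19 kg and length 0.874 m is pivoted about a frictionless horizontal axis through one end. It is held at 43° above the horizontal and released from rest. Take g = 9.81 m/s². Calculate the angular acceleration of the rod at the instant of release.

About the pivot, I = (1/3)ML² = (1/3)(6.19)(0.874)² = 1.576 kg·m².
The weight acts at the center, a distance L/2 = 0.4370 m from the pivot; τ = Mg(L/2) cos 43° = 19.41 N·m.
α = τ/I = 19.41/1.576 = 12.31 rad/s².

α ≈ 12.3 rad/s²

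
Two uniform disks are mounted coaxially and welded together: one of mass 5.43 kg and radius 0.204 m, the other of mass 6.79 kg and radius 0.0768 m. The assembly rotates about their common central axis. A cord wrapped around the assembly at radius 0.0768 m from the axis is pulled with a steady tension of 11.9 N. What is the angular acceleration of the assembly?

α ≈ 6.87 rad/s²

I = ½M₁R₁² + ½M₂R₂² = ½(5.43)(0.204)² + ½(6.79)(0.0768)² = 0.1330 kg·m².
τ = F r = (11.9)(0.0768) = 0.9139 N·m.
α = τ/I = 0.9139/0.1330 = 6.871 rad/s².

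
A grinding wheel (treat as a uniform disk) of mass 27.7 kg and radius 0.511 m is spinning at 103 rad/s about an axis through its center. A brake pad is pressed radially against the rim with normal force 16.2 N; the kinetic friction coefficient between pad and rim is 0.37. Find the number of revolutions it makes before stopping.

≈ 997 revolutions

I = ½MR² = (1/2)(27.7)(0.511)² = 3.617 kg·m².
Friction force f = μN = (0.37)(16.2) = 5.994 N at the rim; torque magnitude τ = fR = 3.063 N·m, opposing ω.
|α| = τ/I = 3.063/3.617 = 0.8469 rad/s² (deceleration).
ω² = ω₀² − 2|α|θ with ω = 0 ⇒ θ = ω₀²/(2|α|) = 6263 rad = 996.8 rev.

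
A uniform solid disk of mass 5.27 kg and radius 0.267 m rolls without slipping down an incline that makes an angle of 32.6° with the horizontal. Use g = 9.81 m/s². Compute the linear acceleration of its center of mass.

a ≈ 3.52 m/s²

Translation along the incline: Mg sinθ − f = Ma.
Rotation about the center: fR = Iα with I = ½MR². No-slip gives a = αR, so f = (I/R²)a = (1/2)M a.
Substituting: Mg sinθ = (1 + 0.5000)Ma, so a = g sinθ/(1 + 0.5000) = (9.81) sin 32.6° / 1.500 = 3.524 m/s².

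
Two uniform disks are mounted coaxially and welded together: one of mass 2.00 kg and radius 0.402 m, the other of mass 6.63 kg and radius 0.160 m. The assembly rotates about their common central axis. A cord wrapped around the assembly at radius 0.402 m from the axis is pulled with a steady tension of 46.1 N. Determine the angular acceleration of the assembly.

I = ½M₁R₁² + ½M₂R₂² = ½(2.00)(0.402)² + ½(6.63)(0.160)² = 0.2465 kg·m².
τ = F r = (46.1)(0.402) = 18.53 N·m.
α = τ/I = 18.53/0.2465 = 75.19 rad/s².

α ≈ 75.2 rad/s²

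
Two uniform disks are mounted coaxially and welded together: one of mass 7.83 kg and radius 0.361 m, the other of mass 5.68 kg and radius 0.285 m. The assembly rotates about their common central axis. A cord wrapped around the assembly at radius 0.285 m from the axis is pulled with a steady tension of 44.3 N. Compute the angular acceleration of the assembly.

I = ½M₁R₁² + ½M₂R₂² = ½(7.83)(0.361)² + ½(5.68)(0.285)² = 0.7409 kg·m².
τ = F r = (44.3)(0.285) = 12.63 N·m.
α = τ/I = 12.63/0.7409 = 17.04 rad/s².

α ≈ 17.0 rad/s²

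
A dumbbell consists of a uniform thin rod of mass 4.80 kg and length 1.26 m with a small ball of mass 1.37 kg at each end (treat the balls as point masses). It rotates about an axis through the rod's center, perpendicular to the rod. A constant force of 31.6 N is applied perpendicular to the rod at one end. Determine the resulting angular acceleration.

α ≈ 11.6 rad/s²

I_rod = (1/12)ML² = (1/12)(4.80)(1.26)² = 0.6350 kg·m².
I_balls = 2·m·(L/2)² = 2(1.37)(0.6300)² = 1.088 kg·m².
Total I = 1.723 kg·m².
τ = F·(L/2) = (31.6)(0.630) = 19.91 N·m.
α = τ/I = 19.91/1.723 = 11.56 rad/s².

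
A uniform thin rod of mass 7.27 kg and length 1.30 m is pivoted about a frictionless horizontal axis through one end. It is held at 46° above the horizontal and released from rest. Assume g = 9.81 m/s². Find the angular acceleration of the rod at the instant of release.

About the pivot, I = (1/3)ML² = (1/3)(7.27)(1.30)² = 4.095 kg·m².
The weight acts at the center, a distance L/2 = 0.6500 m from the pivot; τ = Mg(L/2) cos 46° = 32.20 N·m.
α = τ/I = 32.20/4.095 = 7.863 rad/s².

α ≈ 7.86 rad/s²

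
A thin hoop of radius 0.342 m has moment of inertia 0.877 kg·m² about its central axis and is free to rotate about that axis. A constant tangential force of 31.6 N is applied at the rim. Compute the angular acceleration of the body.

α ≈ 12.3 rad/s²

τ = F R = (31.6)(0.342) = 10.81 N·m.
Newton's second law for rotation, τ = Iα, gives α = τ/I = 10.81/0.8770 = 12.32 rad/s².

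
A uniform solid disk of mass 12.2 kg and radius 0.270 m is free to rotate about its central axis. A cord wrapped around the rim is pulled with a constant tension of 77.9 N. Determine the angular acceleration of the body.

I = ½MR² = (1/2)(12.2)(0.270)² = 0.4447 kg·m².
τ = F R = (77.9)(0.270) = 21.03 N·m.
Newton's second law for rotation, τ = Iα, gives α = τ/I = 21.03/0.4447 = 47.30 rad/s².

α ≈ 47.3 rad/s²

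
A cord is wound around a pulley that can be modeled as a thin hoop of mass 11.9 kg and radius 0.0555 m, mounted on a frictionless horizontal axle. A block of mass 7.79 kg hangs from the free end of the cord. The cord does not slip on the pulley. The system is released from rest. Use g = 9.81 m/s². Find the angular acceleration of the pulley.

α ≈ 69.9 rad/s²

I = MR² = (11.9)(0.0555)² = 0.03665 kg·m².
Block: mg − T = ma. Pulley: TR = Iα. No-slip: a = αR, so T = (I/R²)a = 11.90·a.
Then mg = (m + 11.90)a, so a = (7.79)(9.81)/(7.79 + 11.90) = 3.881 m/s².
α = a/R = 3.881/0.0555 = 69.93 rad/s².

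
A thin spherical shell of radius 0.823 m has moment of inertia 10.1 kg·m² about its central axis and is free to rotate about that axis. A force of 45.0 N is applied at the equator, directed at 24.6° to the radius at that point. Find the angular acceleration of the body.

Only the tangential component produces torque: τ = F R sinθ = (45.0)(0.823) sin 24.6° = 15.42 N·m.
Newton's second law for rotation, τ = Iα, gives α = τ/I = 15.42/10.10 = 1.526 rad/s².

α ≈ 1.53 rad/s²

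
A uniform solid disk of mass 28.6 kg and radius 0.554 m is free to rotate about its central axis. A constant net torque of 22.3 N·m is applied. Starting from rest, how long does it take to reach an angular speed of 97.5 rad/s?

t ≈ 19.2 s

I = ½MR² = (1/2)(28.6)(0.554)² = 4.389 kg·m².
α = τ/I = 22.3/4.389 = 5.081 rad/s².
ω = αt ⇒ t = ω/α = 97.5/5.081 = 19.19 s.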